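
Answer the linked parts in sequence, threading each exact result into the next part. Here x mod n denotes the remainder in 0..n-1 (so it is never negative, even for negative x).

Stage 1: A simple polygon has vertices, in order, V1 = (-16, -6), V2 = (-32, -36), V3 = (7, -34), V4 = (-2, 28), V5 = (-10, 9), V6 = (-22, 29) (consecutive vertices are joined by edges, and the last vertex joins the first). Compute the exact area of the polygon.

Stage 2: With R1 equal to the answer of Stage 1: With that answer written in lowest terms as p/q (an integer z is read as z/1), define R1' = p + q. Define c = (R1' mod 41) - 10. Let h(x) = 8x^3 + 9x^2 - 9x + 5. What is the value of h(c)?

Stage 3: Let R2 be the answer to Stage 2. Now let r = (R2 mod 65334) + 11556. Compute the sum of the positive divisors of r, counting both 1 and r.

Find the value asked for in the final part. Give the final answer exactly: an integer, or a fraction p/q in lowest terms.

25872

Stage 1: cross terms: (-16*-36 - -32*-6)=384, (-32*-34 - 7*-36)=1340, (7*28 - -2*-34)=128, (-2*9 - -10*28)=262, (-10*29 - -22*9)=-92, (-22*-6 - -16*29)=596; twice the area = |2618| = 2618; area = 1309; answer 1309
Stage 2: R1 = 1309; threaded value p + q = 1310; c = 29; 8*(29)^3 + 9*(29)^2 - 9*(29)^1 + 5 = (195112) + (7569) + (-261) + (5) = 202425; answer 202425
Stage 3: R2 = 202425; r = 17979; 17979 = 3 * 13 * 461; sigma = (1 + 3) * (1 + 13) * (1 + 461) = 4 * 14 * 462 = 25872; answer 25872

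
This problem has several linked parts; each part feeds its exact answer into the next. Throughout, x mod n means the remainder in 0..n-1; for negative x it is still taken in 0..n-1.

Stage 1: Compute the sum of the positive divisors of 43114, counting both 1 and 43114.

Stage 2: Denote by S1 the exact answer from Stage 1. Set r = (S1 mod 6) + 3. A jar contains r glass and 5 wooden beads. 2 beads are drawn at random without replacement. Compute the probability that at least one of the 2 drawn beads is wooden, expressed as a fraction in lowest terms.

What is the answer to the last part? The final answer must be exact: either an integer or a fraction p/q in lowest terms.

Stage 1: 43114 = 2 * 21557; sigma = (1 + 2) * (1 + 21557) = 3 * 21558 = 64674; answer 64674
Stage 2: S1 = 64674; r = 3; total draws C(8,2) = 28; complement C(3,2) = 3; favorable 28 - 3 = 25; P = 25/28; answer 25/28

25/28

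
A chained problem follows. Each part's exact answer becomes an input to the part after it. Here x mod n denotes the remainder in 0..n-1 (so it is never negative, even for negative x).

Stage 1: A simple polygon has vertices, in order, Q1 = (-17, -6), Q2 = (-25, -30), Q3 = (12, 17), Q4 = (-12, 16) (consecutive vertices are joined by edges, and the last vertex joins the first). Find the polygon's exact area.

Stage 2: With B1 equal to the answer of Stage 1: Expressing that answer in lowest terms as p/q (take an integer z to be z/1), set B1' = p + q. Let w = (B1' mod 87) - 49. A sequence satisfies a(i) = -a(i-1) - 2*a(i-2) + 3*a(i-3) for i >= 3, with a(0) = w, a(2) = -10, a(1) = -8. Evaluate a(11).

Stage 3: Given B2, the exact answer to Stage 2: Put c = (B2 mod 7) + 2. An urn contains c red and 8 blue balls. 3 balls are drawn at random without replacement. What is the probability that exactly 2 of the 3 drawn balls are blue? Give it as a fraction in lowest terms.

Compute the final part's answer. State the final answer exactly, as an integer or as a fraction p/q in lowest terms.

Stage 1: cross terms: (-17*-30 - -25*-6)=360, (-25*17 - 12*-30)=-65, (12*16 - -12*17)=396, (-12*-6 - -17*16)=344; twice the area = |1035| = 1035; area = 1035/2; answer 1035/2
Stage 2: B1 = 1035/2; threaded value p + q = 1037; w = 31; a(3) = -1*(-10) - 2*(-8) + 3*(31) = 119; iterating: a(3)=119, a(4)=-123, a(5)=-145, a(6)=748, a(7)=-827, a(8)=-1104, a(9)=5002, a(10)=-5275, a(11)=-8041; answer -8041
Stage 3: B2 = -8041; c = 4; total draws C(12,3) = 220; favorable C(8,2)*C(4,1) = 112; P = 28/55; answer 28/55

28/55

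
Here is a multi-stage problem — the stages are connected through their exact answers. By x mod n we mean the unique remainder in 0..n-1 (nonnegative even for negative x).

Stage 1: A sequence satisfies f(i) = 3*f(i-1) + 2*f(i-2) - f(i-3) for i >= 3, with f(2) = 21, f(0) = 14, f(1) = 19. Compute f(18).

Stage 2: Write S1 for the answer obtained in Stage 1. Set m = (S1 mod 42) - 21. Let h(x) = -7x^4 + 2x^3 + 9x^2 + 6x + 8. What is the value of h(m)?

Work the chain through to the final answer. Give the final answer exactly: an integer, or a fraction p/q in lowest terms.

Stage 1: f(3) = 3*(21) + 2*(19) - 1*(14) = 87; iterating: f(3)=87, f(4)=284, f(5)=1005, f(6)=3496, f(7)=12214, f(8)=42629, f(9)=148819, f(10)=519501, f(11)=1813512, f(12)=6330719, f(13)=22099680, f(14)=77146966, f(15)=269309539, f(16)=940122869, f(17)=3281840719, f(18)=11456458356; answer 11456458356
Stage 2: S1 = 11456458356; m = -21; -7*(-21)^4 + 2*(-21)^3 + 9*(-21)^2 + 6*(-21)^1 + 8 = (-1361367) + (-18522) + (3969) + (-126) + (8) = -1376038; answer -1376038

-1376038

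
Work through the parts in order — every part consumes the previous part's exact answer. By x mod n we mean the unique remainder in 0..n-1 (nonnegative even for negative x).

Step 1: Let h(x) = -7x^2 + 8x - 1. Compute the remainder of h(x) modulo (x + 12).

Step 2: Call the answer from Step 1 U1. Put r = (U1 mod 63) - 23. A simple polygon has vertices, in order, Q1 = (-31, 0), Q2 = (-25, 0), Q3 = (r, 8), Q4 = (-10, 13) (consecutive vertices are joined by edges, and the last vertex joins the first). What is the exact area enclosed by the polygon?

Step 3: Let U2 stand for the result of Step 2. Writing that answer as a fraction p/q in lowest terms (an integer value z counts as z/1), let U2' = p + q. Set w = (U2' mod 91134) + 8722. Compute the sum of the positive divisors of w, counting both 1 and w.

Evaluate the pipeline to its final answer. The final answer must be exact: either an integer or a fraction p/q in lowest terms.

11520

Step 1: remainder = value at the root: -7*(-12)^2 + 8*(-12)^1 - 1 = (-1008) + (-96) + (-1) = -1105; answer -1105
Step 2: U1 = -1105; r = 6; cross terms: (-31*0 - -25*0)=0, (-25*8 - 6*0)=-200, (6*13 - -10*8)=158, (-10*0 - -31*13)=403; twice the area = |361| = 361; area = 361/2; answer 361/2
Step 3: U2 = 361/2; threaded value p + q = 363; w = 9085; 9085 = 5 * 23 * 79; sigma = (1 + 5) * (1 + 23) * (1 + 79) = 6 * 24 * 80 = 11520; answer 11520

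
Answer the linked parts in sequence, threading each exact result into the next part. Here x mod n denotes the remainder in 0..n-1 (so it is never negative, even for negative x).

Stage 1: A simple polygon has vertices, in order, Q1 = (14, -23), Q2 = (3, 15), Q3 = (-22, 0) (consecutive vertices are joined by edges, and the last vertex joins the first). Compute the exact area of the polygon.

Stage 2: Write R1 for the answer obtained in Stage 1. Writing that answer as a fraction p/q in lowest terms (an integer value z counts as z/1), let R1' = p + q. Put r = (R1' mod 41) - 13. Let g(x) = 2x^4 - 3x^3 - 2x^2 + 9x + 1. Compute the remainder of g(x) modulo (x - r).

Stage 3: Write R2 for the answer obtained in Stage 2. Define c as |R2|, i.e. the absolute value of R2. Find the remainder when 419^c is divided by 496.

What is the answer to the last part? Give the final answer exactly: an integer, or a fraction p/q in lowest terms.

Stage 1: cross terms: (14*15 - 3*-23)=279, (3*0 - -22*15)=330, (-22*-23 - 14*0)=506; twice the area = |1115| = 1115; area = 1115/2; answer 1115/2
Stage 2: R1 = 1115/2; threaded value p + q = 1117; r = -3; remainder = value at the root: 2*(-3)^4 - 3*(-3)^3 - 2*(-3)^2 + 9*(-3)^1 + 1 = (162) + (81) + (-18) + (-27) + (1) = 199; answer 199
Stage 3: R2 = 199; c = 199; squarings mod 496: 419^1=419, 419^2=473, 419^4=33, 419^8=97, 419^16=481, 419^32=225, 419^64=33, 419^128=97; 419^199 = 419^1 * 419^2 * 419^4 * 419^64 * 419^128 = 219 (mod 496); answer 219

219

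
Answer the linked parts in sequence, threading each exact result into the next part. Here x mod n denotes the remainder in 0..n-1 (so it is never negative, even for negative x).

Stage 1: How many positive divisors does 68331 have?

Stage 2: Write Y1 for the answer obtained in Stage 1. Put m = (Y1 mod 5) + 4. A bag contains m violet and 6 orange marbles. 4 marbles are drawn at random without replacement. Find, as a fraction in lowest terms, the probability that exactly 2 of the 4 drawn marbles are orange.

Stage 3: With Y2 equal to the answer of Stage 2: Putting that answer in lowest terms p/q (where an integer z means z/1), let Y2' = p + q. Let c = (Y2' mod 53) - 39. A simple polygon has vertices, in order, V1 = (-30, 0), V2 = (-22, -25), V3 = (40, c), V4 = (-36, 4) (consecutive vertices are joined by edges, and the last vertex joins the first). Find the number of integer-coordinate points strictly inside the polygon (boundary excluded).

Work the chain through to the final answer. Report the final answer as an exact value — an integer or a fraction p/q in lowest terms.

1048

Stage 1: 68331 = 3 * 22777; number of divisors = (1+1) * (1+1) = 4; answer 4
Stage 2: Y1 = 4; m = 8; total draws C(14,4) = 1001; favorable C(6,2)*C(8,2) = 420; P = 60/143; answer 60/143
Stage 3: Y2 = 60/143; threaded value p + q = 203; c = 5; cross terms: (-30*-25 - -22*0)=750, (-22*5 - 40*-25)=890, (40*4 - -36*5)=340, (-36*0 - -30*4)=120; twice the area = |2100| = 2100; area = 1050; boundary points = 1 + 2 + 1 + 2 = 6; strictly interior points = area - boundary/2 + 1 = 1048; answer 1048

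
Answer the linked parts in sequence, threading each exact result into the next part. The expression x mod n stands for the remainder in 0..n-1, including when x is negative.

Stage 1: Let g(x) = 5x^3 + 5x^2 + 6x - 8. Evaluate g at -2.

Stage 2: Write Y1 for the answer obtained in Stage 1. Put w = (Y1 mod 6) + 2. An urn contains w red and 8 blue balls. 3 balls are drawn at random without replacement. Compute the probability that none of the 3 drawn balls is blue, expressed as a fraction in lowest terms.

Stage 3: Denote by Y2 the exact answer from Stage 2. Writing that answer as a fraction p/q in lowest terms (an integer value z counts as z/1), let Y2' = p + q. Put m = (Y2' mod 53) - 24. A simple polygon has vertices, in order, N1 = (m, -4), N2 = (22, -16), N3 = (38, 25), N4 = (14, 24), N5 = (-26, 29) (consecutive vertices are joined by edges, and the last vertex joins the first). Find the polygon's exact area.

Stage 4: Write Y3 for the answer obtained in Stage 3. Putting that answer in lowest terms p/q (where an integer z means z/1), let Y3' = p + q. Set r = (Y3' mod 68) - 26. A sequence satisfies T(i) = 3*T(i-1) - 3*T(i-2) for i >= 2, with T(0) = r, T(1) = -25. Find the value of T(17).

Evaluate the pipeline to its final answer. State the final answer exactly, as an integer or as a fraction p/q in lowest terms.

Stage 1: 5*(-2)^3 + 5*(-2)^2 + 6*(-2)^1 - 8 = (-40) + (20) + (-12) + (-8) = -40; answer -40
Stage 2: Y1 = -40; w = 4; total draws C(12,3) = 220; favorable C(4,3) = 4; P = 1/55; answer 1/55
Stage 3: Y2 = 1/55; threaded value p + q = 56; m = -21; cross terms: (-21*-16 - 22*-4)=424, (22*25 - 38*-16)=1158, (38*24 - 14*25)=562, (14*29 - -26*24)=1030, (-26*-4 - -21*29)=713; twice the area = |3887| = 3887; area = 3887/2; answer 3887/2
Stage 4: Y3 = 3887/2; threaded value p + q = 3889; r = -13; T(2) = 3*(-25) - 3*(-13) = -36; iterating: T(2)=-36, T(3)=-33, T(4)=9, T(5)=126, T(6)=351, T(7)=675, T(8)=972, T(9)=891, T(10)=-243, T(11)=-3402, T(12)=-9477, T(13)=-18225, T(14)=-26244, T(15)=-24057, T(16)=6561, T(17)=91854; answer 91854

91854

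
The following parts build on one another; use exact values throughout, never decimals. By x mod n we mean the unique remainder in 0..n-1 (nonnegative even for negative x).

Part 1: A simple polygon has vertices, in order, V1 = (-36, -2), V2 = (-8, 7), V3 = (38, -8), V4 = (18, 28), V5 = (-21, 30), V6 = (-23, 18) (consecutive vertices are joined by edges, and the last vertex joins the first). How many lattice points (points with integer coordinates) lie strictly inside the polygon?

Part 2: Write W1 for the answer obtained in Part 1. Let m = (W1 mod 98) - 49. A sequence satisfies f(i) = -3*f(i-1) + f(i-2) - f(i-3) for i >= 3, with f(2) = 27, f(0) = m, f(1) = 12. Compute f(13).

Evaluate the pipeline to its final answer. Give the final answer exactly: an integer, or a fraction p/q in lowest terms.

-14960192

Part 1: cross terms: (-36*7 - -8*-2)=-268, (-8*-8 - 38*7)=-202, (38*28 - 18*-8)=1208, (18*30 - -21*28)=1128, (-21*18 - -23*30)=312, (-23*-2 - -36*18)=694; twice the area = |2872| = 2872; area = 1436; boundary points = 1 + 1 + 4 + 1 + 2 + 1 = 10; strictly interior points = area - boundary/2 + 1 = 1432; answer 1432
Part 2: W1 = 1432; m = 11; f(3) = -3*(27) + 1*(12) - 1*(11) = -80; iterating: f(3)=-80, f(4)=255, f(5)=-872, f(6)=2951, f(7)=-9980, f(8)=33763, f(9)=-114220, f(10)=386403, f(11)=-1307192, f(12)=4422199, f(13)=-14960192; answer -14960192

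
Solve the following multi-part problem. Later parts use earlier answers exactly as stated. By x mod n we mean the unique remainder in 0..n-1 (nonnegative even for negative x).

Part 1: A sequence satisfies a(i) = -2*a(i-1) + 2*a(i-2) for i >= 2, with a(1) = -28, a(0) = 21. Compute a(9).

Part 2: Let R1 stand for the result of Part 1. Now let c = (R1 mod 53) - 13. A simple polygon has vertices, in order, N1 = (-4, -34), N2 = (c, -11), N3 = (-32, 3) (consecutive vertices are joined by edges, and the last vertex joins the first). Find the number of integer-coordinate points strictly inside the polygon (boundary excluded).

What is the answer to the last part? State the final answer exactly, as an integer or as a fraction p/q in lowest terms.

821

Part 1: a(2) = -2*(-28) + 2*(21) = 98; iterating: a(2)=98, a(3)=-252, a(4)=700, a(5)=-1904, a(6)=5208, a(7)=-14224, a(8)=38864, a(9)=-106176; answer -106176
Part 2: R1 = -106176; c = 23; cross terms: (-4*-11 - 23*-34)=826, (23*3 - -32*-11)=-283, (-32*-34 - -4*3)=1100; twice the area = |1643| = 1643; area = 1643/2; boundary points = 1 + 1 + 1 = 3; strictly interior points = area - boundary/2 + 1 = 821; answer 821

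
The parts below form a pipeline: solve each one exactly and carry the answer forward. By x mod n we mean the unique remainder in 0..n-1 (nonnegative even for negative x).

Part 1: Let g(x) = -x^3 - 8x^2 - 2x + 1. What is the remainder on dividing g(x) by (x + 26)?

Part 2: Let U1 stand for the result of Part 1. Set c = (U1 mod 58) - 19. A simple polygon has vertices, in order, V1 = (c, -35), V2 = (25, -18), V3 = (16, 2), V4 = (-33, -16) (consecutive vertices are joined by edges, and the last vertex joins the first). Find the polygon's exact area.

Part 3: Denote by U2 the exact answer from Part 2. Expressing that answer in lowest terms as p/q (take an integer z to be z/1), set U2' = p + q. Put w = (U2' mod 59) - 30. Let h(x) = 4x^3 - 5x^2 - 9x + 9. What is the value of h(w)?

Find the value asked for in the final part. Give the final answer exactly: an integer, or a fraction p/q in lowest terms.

-57951

Part 1: remainder = value at the root: -1*(-26)^3 - 8*(-26)^2 - 2*(-26)^1 + 1 = (17576) + (-5408) + (52) + (1) = 12221; answer 12221
Part 2: U1 = 12221; c = 22; cross terms: (22*-18 - 25*-35)=479, (25*2 - 16*-18)=338, (16*-16 - -33*2)=-190, (-33*-35 - 22*-16)=1507; twice the area = |2134| = 2134; area = 1067; answer 1067
Part 3: U2 = 1067; threaded value p + q = 1068; w = -24; 4*(-24)^3 - 5*(-24)^2 - 9*(-24)^1 + 9 = (-55296) + (-2880) + (216) + (9) = -57951; answer -57951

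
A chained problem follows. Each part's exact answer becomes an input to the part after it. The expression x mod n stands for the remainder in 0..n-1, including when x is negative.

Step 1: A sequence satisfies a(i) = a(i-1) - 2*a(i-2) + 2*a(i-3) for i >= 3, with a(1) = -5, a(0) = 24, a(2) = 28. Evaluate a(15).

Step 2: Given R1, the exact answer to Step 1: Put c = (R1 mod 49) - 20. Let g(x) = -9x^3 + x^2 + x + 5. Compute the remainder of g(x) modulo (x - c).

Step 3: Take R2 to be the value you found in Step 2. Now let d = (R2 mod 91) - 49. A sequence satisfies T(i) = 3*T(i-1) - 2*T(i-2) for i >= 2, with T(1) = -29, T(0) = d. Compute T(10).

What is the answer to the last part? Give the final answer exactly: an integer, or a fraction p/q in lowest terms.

-27623

Step 1: a(3) = 1*(28) - 2*(-5) + 2*(24) = 86; iterating: a(3)=86, a(4)=20, a(5)=-96, a(6)=36, a(7)=268, a(8)=4, a(9)=-460, a(10)=68, a(11)=996, a(12)=-60, a(13)=-1916, a(14)=196, a(15)=3908; answer 3908
Step 2: R1 = 3908; c = 17; remainder = value at the root: -9*(17)^3 + 1*(17)^2 + 1*(17)^1 + 5 = (-44217) + (289) + (17) + (5) = -43906; answer -43906
Step 3: R2 = -43906; d = -2; T(2) = 3*(-29) - 2*(-2) = -83; iterating: T(2)=-83, T(3)=-191, T(4)=-407, T(5)=-839, T(6)=-1703, T(7)=-3431, T(8)=-6887, T(9)=-13799, T(10)=-27623; answer -27623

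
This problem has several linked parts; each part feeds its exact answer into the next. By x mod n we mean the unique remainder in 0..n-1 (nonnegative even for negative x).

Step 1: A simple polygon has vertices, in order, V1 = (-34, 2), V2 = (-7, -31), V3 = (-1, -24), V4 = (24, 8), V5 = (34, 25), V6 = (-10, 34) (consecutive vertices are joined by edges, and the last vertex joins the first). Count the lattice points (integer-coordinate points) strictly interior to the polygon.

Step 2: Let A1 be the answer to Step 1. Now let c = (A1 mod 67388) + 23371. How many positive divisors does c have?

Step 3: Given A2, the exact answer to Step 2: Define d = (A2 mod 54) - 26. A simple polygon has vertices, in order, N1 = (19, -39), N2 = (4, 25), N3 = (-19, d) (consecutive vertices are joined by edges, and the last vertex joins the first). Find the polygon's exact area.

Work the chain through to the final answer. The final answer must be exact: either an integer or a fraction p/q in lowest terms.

Step 1: cross terms: (-34*-31 - -7*2)=1068, (-7*-24 - -1*-31)=137, (-1*8 - 24*-24)=568, (24*25 - 34*8)=328, (34*34 - -10*25)=1406, (-10*2 - -34*34)=1136; twice the area = |4643| = 4643; area = 4643/2; boundary points = 3 + 1 + 1 + 1 + 1 + 8 = 15; strictly interior points = area - boundary/2 + 1 = 2315; answer 2315
Step 2: A1 = 2315; c = 25686; 25686 = 2 * 3^2 * 1427; number of divisors = (1+1) * (2+1) * (1+1) = 12; answer 12
Step 3: A2 = 12; d = -14; cross terms: (19*25 - 4*-39)=631, (4*-14 - -19*25)=419, (-19*-39 - 19*-14)=1007; twice the area = |2057| = 2057; area = 2057/2; answer 2057/2

2057/2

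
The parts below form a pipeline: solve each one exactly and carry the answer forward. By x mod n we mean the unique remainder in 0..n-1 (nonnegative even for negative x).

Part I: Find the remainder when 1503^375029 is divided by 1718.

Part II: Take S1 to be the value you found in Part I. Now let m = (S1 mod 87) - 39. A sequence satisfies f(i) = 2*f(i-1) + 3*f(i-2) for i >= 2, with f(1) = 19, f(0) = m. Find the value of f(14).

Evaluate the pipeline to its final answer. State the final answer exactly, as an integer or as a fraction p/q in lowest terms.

Part I: squarings mod 1718: 1503^1=1503, 1503^2=1557, 1503^4=151, 1503^8=467, 1503^16=1621, 1503^32=819, 1503^64=741, 1503^128=1039, 1503^256=617, 1503^512=1011, 1503^1024=1629, 1503^2048=1049, 1503^4096=881, 1503^8192=1343, 1503^16384=1467, 1503^32768=1153, 1503^65536=1395, 1503^131072=1249, 1503^262144=57; 1503^375029 = 1503^1 * 1503^4 * 1503^16 * 1503^32 * 1503^64 * 1503^128 * 1503^2048 * 1503^4096 * 1503^8192 * 1503^32768 * 1503^65536 * 1503^262144 = 707 (mod 1718); answer 707
Part II: S1 = 707; m = -28; f(2) = 2*(19) + 3*(-28) = -46; iterating: f(2)=-46, f(3)=-35, f(4)=-208, f(5)=-521, f(6)=-1666, f(7)=-4895, f(8)=-14788, f(9)=-44261, f(10)=-132886, f(11)=-398555, f(12)=-1195768, f(13)=-3587201, f(14)=-10761706; answer -10761706

-10761706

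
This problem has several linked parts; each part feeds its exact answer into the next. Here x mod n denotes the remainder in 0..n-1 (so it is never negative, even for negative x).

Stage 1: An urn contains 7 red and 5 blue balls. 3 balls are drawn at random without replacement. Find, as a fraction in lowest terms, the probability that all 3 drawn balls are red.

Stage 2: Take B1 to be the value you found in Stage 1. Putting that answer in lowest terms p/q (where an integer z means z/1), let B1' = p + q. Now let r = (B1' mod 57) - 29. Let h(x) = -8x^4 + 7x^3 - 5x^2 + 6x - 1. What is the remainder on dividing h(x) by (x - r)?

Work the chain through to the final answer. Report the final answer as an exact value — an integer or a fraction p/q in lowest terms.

-1801801

Stage 1: total draws C(12,3) = 220; favorable C(7,3) = 35; P = 7/44; answer 7/44
Stage 2: B1 = 7/44; threaded value p + q = 51; r = 22; remainder = value at the root: -8*(22)^4 + 7*(22)^3 - 5*(22)^2 + 6*(22)^1 - 1 = (-1874048) + (74536) + (-2420) + (132) + (-1) = -1801801; answer -1801801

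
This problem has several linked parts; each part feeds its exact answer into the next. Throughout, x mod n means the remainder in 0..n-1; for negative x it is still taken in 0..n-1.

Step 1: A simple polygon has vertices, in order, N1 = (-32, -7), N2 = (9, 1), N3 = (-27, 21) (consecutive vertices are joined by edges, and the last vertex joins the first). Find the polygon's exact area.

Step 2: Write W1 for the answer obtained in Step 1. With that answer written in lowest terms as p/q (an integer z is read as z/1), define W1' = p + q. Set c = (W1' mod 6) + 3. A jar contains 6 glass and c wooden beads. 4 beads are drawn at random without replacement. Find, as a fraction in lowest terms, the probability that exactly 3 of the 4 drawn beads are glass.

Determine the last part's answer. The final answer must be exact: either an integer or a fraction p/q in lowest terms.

Step 1: cross terms: (-32*1 - 9*-7)=31, (9*21 - -27*1)=216, (-27*-7 - -32*21)=861; twice the area = |1108| = 1108; area = 554; answer 554
Step 2: W1 = 554; threaded value p + q = 555; c = 6; total draws C(12,4) = 495; favorable C(6,3)*C(6,1) = 120; P = 8/33; answer 8/33

8/33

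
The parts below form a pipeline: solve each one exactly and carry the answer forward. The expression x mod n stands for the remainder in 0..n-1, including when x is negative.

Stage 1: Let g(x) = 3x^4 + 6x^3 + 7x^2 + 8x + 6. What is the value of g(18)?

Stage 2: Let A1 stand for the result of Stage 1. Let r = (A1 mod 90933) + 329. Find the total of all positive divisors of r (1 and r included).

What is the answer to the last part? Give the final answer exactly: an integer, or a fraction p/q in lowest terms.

Stage 1: 3*(18)^4 + 6*(18)^3 + 7*(18)^2 + 8*(18)^1 + 6 = (314928) + (34992) + (2268) + (144) + (6) = 352338; answer 352338
Stage 2: A1 = 352338; r = 79868; 79868 = 2^2 * 41 * 487; sigma = (1 + 2 + 4) * (1 + 41) * (1 + 487) = 7 * 42 * 488 = 143472; answer 143472

143472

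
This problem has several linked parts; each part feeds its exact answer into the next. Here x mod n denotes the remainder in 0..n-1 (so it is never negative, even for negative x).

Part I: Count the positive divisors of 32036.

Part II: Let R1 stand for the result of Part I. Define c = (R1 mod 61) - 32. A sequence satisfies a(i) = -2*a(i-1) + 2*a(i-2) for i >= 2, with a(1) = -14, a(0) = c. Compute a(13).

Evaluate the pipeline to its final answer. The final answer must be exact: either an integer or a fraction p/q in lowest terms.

686464

Part I: 32036 = 2^2 * 8009; number of divisors = (2+1) * (1+1) = 6; answer 6
Part II: R1 = 6; c = -26; a(2) = -2*(-14) + 2*(-26) = -24; iterating: a(2)=-24, a(3)=20, a(4)=-88, a(5)=216, a(6)=-608, a(7)=1648, a(8)=-4512, a(9)=12320, a(10)=-33664, a(11)=91968, a(12)=-251264, a(13)=686464; answer 686464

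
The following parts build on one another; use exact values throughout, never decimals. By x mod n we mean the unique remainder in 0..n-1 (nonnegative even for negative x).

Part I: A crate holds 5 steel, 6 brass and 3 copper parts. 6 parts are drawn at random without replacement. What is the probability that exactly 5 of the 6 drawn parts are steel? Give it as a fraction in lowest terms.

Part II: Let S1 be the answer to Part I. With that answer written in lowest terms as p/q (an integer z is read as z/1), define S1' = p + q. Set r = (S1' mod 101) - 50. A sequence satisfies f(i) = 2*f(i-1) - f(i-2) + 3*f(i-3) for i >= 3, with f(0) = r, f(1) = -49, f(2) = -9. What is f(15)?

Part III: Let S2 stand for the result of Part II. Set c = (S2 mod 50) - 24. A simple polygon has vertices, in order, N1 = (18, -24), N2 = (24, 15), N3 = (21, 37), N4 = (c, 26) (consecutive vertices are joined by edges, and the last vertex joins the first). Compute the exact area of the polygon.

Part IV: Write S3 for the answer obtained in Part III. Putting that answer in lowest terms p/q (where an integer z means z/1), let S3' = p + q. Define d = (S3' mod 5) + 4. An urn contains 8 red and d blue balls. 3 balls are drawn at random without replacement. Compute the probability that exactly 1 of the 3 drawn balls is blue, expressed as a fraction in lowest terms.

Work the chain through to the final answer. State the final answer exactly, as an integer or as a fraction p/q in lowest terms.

Part I: total draws C(14,6) = 3003; favorable C(5,5)*C(9,1) = 9; P = 3/1001; answer 3/1001
Part II: S1 = 3/1001; threaded value p + q = 1004; r = 45; f(3) = 2*(-9) - 1*(-49) + 3*(45) = 166; iterating: f(3)=166, f(4)=194, f(5)=195, f(6)=694, f(7)=1775, f(8)=3441, f(9)=7189, f(10)=16262, f(11)=35658, f(12)=76621, f(13)=166370, f(14)=363093, f(15)=789679; answer 789679
Part III: S2 = 789679; c = 5; cross terms: (18*15 - 24*-24)=846, (24*37 - 21*15)=573, (21*26 - 5*37)=361, (5*-24 - 18*26)=-588; twice the area = |1192| = 1192; area = 596; answer 596
Part IV: S3 = 596; threaded value p + q = 597; d = 6; total draws C(14,3) = 364; favorable C(6,1)*C(8,2) = 168; P = 6/13; answer 6/13

6/13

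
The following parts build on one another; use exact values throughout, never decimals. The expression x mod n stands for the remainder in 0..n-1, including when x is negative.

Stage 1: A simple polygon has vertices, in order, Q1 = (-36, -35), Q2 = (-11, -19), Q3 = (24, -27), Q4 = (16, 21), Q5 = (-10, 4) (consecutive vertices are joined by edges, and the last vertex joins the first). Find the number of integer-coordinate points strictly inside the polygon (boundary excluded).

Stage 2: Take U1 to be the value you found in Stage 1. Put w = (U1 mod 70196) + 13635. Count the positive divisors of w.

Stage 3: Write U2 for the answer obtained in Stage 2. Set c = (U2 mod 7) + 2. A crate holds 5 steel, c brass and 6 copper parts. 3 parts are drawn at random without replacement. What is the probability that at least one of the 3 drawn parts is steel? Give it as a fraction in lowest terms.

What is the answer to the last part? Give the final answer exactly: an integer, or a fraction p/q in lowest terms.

10/13

Stage 1: cross terms: (-36*-19 - -11*-35)=299, (-11*-27 - 24*-19)=753, (24*21 - 16*-27)=936, (16*4 - -10*21)=274, (-10*-35 - -36*4)=494; twice the area = |2756| = 2756; area = 1378; boundary points = 1 + 1 + 8 + 1 + 13 = 24; strictly interior points = area - boundary/2 + 1 = 1367; answer 1367
Stage 2: U1 = 1367; w = 15002; 15002 = 2 * 13 * 577; number of divisors = (1+1) * (1+1) * (1+1) = 8; answer 8
Stage 3: U2 = 8; c = 3; total draws C(14,3) = 364; complement C(9,3) = 84; favorable 364 - 84 = 280; P = 10/13; answer 10/13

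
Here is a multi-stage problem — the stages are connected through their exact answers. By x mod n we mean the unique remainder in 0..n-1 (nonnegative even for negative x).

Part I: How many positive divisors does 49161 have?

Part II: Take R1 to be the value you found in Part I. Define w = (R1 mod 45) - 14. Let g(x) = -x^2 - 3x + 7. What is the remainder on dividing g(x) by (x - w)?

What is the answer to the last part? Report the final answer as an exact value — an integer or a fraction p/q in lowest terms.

Part I: 49161 = 3 * 7 * 2341; number of divisors = (1+1) * (1+1) * (1+1) = 8; answer 8
Part II: R1 = 8; w = -6; remainder = value at the root: -1*(-6)^2 - 3*(-6)^1 + 7 = (-36) + (18) + (7) = -11; answer -11

-11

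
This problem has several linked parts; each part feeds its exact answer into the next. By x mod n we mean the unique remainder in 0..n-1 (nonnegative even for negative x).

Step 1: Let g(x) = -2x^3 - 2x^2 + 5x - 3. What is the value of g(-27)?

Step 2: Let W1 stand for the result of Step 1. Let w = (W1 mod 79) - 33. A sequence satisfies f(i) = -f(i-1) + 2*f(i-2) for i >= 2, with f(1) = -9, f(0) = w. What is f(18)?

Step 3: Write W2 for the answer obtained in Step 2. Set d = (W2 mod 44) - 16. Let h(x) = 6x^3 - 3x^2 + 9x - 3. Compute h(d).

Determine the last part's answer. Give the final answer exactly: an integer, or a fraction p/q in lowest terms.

Step 1: -2*(-27)^3 - 2*(-27)^2 + 5*(-27)^1 - 3 = (39366) + (-1458) + (-135) + (-3) = 37770; answer 37770
Step 2: W1 = 37770; w = -25; f(2) = -1*(-9) + 2*(-25) = -41; iterating: f(2)=-41, f(3)=23, f(4)=-105, f(5)=151, f(6)=-361, f(7)=663, f(8)=-1385, f(9)=2711, f(10)=-5481, f(11)=10903, f(12)=-21865, f(13)=43671, f(14)=-87401, f(15)=174743, f(16)=-349545, f(17)=699031, f(18)=-1398121; answer -1398121
Step 3: W2 = -1398121; d = 7; 6*(7)^3 - 3*(7)^2 + 9*(7)^1 - 3 = (2058) + (-147) + (63) + (-3) = 1971; answer 1971

1971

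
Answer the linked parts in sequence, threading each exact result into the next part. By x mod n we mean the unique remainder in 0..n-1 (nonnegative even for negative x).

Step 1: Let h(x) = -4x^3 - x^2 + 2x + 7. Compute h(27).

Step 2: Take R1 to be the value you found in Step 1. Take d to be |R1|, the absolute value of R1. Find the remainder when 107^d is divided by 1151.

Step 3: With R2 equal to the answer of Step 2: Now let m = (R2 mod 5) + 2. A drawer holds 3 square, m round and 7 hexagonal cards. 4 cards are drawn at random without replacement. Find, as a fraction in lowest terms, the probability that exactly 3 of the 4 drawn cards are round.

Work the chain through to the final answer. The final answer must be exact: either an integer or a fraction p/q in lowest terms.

2/143

Step 1: -4*(27)^3 - 1*(27)^2 + 2*(27)^1 + 7 = (-78732) + (-729) + (54) + (7) = -79400; answer -79400
Step 2: R1 = -79400; d = 79400; squarings mod 1151: 107^1=107, 107^2=1090, 107^4=268, 107^8=462, 107^16=509, 107^32=106, 107^64=877, 107^128=261, 107^256=212, 107^512=55, 107^1024=723, 107^2048=175, 107^4096=699, 107^8192=577, 107^16384=290, 107^32768=77, 107^65536=174; 107^79400 = 107^8 * 107^32 * 107^512 * 107^1024 * 107^4096 * 107^8192 * 107^65536 = 666 (mod 1151); answer 666
Step 3: R2 = 666; m = 3; total draws C(13,4) = 715; favorable C(3,3)*C(10,1) = 10; P = 2/143; answer 2/143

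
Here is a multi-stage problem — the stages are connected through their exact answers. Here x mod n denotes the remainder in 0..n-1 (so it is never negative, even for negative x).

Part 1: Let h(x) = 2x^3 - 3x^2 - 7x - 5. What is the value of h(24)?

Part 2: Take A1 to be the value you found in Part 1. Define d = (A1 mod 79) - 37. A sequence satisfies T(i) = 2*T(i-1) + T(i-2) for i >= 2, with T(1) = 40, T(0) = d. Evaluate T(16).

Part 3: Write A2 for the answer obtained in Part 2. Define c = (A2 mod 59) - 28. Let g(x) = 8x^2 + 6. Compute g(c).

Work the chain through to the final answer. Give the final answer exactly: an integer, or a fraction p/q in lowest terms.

5838

Part 1: 2*(24)^3 - 3*(24)^2 - 7*(24)^1 - 5 = (27648) + (-1728) + (-168) + (-5) = 25747; answer 25747
Part 2: A1 = 25747; d = 35; T(2) = 2*(40) + 1*(35) = 115; iterating: T(2)=115, T(3)=270, T(4)=655, T(5)=1580, T(6)=3815, T(7)=9210, T(8)=22235, T(9)=53680, T(10)=129595, T(11)=312870, T(12)=755335, T(13)=1823540, T(14)=4402415, T(15)=10628370, T(16)=25659155; answer 25659155
Part 3: A2 = 25659155; c = 27; 8*(27)^2 + 6 = (5832) + (6) = 5838; answer 5838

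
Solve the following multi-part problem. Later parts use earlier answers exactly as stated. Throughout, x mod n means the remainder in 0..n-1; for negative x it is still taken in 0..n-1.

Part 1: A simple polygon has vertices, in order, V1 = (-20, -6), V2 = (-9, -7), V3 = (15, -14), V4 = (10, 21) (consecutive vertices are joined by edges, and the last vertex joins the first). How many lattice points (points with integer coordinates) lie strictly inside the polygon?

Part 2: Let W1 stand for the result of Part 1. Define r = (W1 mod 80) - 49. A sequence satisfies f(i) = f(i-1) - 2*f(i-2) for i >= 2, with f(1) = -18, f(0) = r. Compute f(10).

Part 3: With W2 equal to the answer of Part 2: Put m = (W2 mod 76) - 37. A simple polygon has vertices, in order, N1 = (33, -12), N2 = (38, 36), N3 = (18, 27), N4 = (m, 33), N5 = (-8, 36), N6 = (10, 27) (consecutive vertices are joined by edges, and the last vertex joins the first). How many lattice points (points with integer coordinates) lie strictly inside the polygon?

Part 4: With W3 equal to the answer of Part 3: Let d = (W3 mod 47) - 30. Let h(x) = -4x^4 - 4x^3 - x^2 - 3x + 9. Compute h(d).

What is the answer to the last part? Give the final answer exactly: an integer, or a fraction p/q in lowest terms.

Part 1: cross terms: (-20*-7 - -9*-6)=86, (-9*-14 - 15*-7)=231, (15*21 - 10*-14)=455, (10*-6 - -20*21)=360; twice the area = |1132| = 1132; area = 566; boundary points = 1 + 1 + 5 + 3 = 10; strictly interior points = area - boundary/2 + 1 = 562; answer 562
Part 2: W1 = 562; r = -47; f(2) = 1*(-18) - 2*(-47) = 76; iterating: f(2)=76, f(3)=112, f(4)=-40, f(5)=-264, f(6)=-184, f(7)=344, f(8)=712, f(9)=24, f(10)=-1400; answer -1400
Part 3: W2 = -1400; m = 7; cross terms: (33*36 - 38*-12)=1644, (38*27 - 18*36)=378, (18*33 - 7*27)=405, (7*36 - -8*33)=516, (-8*27 - 10*36)=-576, (10*-12 - 33*27)=-1011; twice the area = |1356| = 1356; area = 678; boundary points = 1 + 1 + 1 + 3 + 9 + 1 = 16; strictly interior points = area - boundary/2 + 1 = 671; answer 671
Part 4: W3 = 671; d = -17; -4*(-17)^4 - 4*(-17)^3 - 1*(-17)^2 - 3*(-17)^1 + 9 = (-334084) + (19652) + (-289) + (51) + (9) = -314661; answer -314661

-314661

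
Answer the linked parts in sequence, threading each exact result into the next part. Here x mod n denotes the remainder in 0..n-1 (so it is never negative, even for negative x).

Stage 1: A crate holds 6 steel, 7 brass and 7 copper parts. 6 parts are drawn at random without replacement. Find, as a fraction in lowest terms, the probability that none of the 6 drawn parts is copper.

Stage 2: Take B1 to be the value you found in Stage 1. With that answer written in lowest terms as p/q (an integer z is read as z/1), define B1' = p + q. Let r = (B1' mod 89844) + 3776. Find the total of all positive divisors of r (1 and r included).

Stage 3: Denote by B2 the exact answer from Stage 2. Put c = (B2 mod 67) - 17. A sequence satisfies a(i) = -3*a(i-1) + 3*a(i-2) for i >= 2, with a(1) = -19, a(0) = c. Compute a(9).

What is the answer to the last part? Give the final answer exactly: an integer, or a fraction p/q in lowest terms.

-810729

Stage 1: total draws C(20,6) = 38760; favorable C(13,6) = 1716; P = 143/3230; answer 143/3230
Stage 2: B1 = 143/3230; threaded value p + q = 3373; r = 7149; 7149 = 3 * 2383; sigma = (1 + 3) * (1 + 2383) = 4 * 2384 = 9536; answer 9536
Stage 3: B2 = 9536; c = 5; a(2) = -3*(-19) + 3*(5) = 72; iterating: a(2)=72, a(3)=-273, a(4)=1035, a(5)=-3924, a(6)=14877, a(7)=-56403, a(8)=213840, a(9)=-810729; answer -810729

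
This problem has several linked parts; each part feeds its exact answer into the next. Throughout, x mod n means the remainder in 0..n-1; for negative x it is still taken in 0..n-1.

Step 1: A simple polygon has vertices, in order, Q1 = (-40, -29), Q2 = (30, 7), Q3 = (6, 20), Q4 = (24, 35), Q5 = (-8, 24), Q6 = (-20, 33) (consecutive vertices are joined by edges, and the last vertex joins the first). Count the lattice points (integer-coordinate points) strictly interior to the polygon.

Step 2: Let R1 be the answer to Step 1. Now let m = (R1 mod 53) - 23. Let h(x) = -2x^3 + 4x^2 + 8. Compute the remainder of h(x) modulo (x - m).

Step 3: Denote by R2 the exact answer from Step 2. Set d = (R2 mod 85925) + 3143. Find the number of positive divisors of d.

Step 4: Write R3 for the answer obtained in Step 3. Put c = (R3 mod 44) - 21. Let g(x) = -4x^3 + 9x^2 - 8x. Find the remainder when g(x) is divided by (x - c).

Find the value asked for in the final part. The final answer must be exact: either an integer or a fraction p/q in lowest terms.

Step 1: cross terms: (-40*7 - 30*-29)=590, (30*20 - 6*7)=558, (6*35 - 24*20)=-270, (24*24 - -8*35)=856, (-8*33 - -20*24)=216, (-20*-29 - -40*33)=1900; twice the area = |3850| = 3850; area = 1925; boundary points = 2 + 1 + 3 + 1 + 3 + 2 = 12; strictly interior points = area - boundary/2 + 1 = 1920; answer 1920
Step 2: R1 = 1920; m = -11; remainder = value at the root: -2*(-11)^3 + 4*(-11)^2 + 8 = (2662) + (484) + (8) = 3154; answer 3154
Step 3: R2 = 3154; d = 6297; 6297 = 3 * 2099; number of divisors = (1+1) * (1+1) = 4; answer 4
Step 4: R3 = 4; c = -17; remainder = value at the root: -4*(-17)^3 + 9*(-17)^2 - 8*(-17)^1 = (19652) + (2601) + (136) = 22389; answer 22389

22389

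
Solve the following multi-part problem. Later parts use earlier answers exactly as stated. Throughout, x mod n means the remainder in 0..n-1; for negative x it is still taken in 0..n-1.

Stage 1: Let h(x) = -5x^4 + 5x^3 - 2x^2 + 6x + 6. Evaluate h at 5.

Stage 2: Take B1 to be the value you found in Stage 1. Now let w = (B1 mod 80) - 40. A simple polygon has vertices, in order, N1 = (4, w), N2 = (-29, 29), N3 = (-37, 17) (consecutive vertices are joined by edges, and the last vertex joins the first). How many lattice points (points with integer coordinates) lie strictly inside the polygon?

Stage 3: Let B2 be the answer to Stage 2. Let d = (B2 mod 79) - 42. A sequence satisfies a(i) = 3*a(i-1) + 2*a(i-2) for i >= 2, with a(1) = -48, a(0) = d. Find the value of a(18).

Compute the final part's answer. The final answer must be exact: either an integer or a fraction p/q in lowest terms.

Stage 1: -5*(5)^4 + 5*(5)^3 - 2*(5)^2 + 6*(5)^1 + 6 = (-3125) + (625) + (-50) + (30) + (6) = -2514; answer -2514
Stage 2: B1 = -2514; w = 6; cross terms: (4*29 - -29*6)=290, (-29*17 - -37*29)=580, (-37*6 - 4*17)=-290; twice the area = |580| = 580; area = 290; boundary points = 1 + 4 + 1 = 6; strictly interior points = area - boundary/2 + 1 = 288; answer 288
Stage 3: B2 = 288; d = 9; a(2) = 3*(-48) + 2*(9) = -126; iterating: a(2)=-126, a(3)=-474, a(4)=-1674, a(5)=-5970, a(6)=-21258, a(7)=-75714, a(8)=-269658, a(9)=-960402, a(10)=-3420522, a(11)=-12182370, a(12)=-43388154, a(13)=-154529202, a(14)=-550363914, a(15)=-1960150146, a(16)=-6981178266, a(17)=-24863835090, a(18)=-88553861802; answer -88553861802

-88553861802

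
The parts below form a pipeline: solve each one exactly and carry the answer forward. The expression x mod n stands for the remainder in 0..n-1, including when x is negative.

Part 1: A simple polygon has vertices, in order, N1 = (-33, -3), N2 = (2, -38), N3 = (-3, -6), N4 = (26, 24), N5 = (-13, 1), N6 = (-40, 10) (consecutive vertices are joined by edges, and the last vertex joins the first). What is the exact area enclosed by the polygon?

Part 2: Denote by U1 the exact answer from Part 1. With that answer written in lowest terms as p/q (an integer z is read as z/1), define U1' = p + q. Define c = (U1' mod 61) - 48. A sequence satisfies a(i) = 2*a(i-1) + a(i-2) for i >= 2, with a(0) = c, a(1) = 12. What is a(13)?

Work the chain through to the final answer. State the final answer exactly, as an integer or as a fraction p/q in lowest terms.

346092

Part 1: cross terms: (-33*-38 - 2*-3)=1260, (2*-6 - -3*-38)=-126, (-3*24 - 26*-6)=84, (26*1 - -13*24)=338, (-13*10 - -40*1)=-90, (-40*-3 - -33*10)=450; twice the area = |1916| = 1916; area = 958; answer 958
Part 2: U1 = 958; threaded value p + q = 959; c = -4; a(2) = 2*(12) + 1*(-4) = 20; iterating: a(2)=20, a(3)=52, a(4)=124, a(5)=300, a(6)=724, a(7)=1748, a(8)=4220, a(9)=10188, a(10)=24596, a(11)=59380, a(12)=143356, a(13)=346092; answer 346092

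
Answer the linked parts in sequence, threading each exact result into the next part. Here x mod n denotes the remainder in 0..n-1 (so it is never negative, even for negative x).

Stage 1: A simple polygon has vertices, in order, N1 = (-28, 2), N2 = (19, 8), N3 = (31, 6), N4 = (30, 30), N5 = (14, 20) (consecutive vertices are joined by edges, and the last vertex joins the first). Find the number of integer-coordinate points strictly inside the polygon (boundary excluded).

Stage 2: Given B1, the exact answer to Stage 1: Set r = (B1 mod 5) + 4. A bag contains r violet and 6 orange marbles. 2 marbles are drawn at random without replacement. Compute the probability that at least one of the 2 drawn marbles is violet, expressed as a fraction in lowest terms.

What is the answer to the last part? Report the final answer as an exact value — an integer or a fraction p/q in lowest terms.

Stage 1: cross terms: (-28*8 - 19*2)=-262, (19*6 - 31*8)=-134, (31*30 - 30*6)=750, (30*20 - 14*30)=180, (14*2 - -28*20)=588; twice the area = |1122| = 1122; area = 561; boundary points = 1 + 2 + 1 + 2 + 6 = 12; strictly interior points = area - boundary/2 + 1 = 556; answer 556
Stage 2: B1 = 556; r = 5; total draws C(11,2) = 55; complement C(6,2) = 15; favorable 55 - 15 = 40; P = 8/11; answer 8/11

8/11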